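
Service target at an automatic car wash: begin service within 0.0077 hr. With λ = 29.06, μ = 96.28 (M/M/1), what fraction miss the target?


ρ = 29.06/96.28 = 0.3018
P(Wq > t) = ρ·e^{−(μ−λ)t} = 0.3018·e^{−0.5176}
= 0.3018·0.595953 = 0.179875

Final: 0.179875


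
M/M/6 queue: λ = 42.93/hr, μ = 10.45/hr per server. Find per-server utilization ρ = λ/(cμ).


ρ = λ/(cμ) = 42.93/(6·10.45) = 42.93/62.70 = 0.6847

Final: 0.6847


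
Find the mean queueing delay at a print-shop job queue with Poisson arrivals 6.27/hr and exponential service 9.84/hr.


ρ = 6.27/9.84 = 0.6372
Wq = ρ/(μ−λ) = 0.6372/(9.84 − 6.27) = 0.6372/3.57 = 0.1785 hr

Final: 0.1785 hr


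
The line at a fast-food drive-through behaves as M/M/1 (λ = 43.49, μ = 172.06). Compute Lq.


ρ = 43.49/172.06 = 0.2528
Lq = ρ²/(1−ρ) = 0.06389/0.7472 = 0.08550

Final: 0.08550


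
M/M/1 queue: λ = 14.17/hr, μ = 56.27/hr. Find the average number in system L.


ρ = λ/μ = 14.17/56.27 = 0.2518
L = ρ/(1−ρ) = 0.2518/(1 − 0.2518) = 0.2518/0.7482 = 0.3366

Final: 0.3366


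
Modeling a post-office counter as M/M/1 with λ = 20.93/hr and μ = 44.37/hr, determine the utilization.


ρ = λ/μ = 20.93/44.37 = 0.4717

Final: 0.4717


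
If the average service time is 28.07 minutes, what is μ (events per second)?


μ = 1/(service time) in consistent units.
1 second = 0.0166667 min, so μ = 0.0166667/28.07 = 0.0005938 per second

Final: 0.0005938 /sec


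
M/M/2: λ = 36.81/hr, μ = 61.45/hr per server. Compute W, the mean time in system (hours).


a = 0.5990; ρ = 0.2995; P₀ = 0.539040
Lq = P₀·a^c·ρ/(c!(1−ρ)²) = 0.05903
Wq = Lq/λ = 0.05903/36.81 = 0.001604 hr
W = Wq + 1/μ = 0.001604 + 0.01627 = 0.01788 hr

Final: 0.01788 hr


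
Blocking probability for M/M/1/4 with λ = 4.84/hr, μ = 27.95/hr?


ρ = λ/μ = 4.84/27.95 = 0.1732
P_K = (1−ρ)ρ^K/(1−ρ^(K+1)) = (0.8268·0.0008992)/(1 − 0.0001557)
= 0.0007435/0.999844 = 0.0007436

Final: 0.0007436


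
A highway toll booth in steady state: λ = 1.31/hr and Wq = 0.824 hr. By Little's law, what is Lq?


Lq = λWq = 1.31·0.824 = 1.0794

Final: 1.0794


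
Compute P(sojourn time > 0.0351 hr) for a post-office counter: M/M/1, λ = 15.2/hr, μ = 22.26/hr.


W ~ Exponential(μ−λ) for M/M/1.
μ − λ = 22.26 − 15.2 = 7.0600
P(W > t) = e^{−(μ−λ)t} = e^{−0.2478} = 0.780511

Final: 0.780511


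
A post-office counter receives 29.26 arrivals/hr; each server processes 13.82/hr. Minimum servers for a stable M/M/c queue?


Stability requires cμ > λ ⇔ c > λ/μ.
λ/μ = 29.26/13.82 = 2.1172
Minimum integer c = ⌊2.1172⌋ + 1 = 3
Check: 3·13.82 = 41.46 > 29.26, while 2·13.82 = 27.64 ≤ 29.26

Final: 3 servers


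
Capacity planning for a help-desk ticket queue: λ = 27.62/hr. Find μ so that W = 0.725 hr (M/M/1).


W = 1/(μ−λ) ⇒ μ − λ = 1/W = 1/0.725 = 1.3793
μ = λ + 1/W = 27.62 + 1.3793 = 28.9993 per hr

Final: 28.9993 /hr


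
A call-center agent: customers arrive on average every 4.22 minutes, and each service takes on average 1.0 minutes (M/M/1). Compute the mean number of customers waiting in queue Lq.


λ = 60/4.22 = 14.2180 /hr
μ = 60/1.0 = 60.0000 /hr
ρ = λ/μ = 14.2180/60.0000 = 0.2370
Lq = ρ²/(1−ρ) = 0.05615/0.7630 = 0.07359

Final: 0.07359


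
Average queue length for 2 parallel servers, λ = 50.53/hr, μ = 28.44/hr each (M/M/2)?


a = λ/μ = 1.7767; ρ = a/2 = 0.8884
P₀ = 0.059119
Lq = P₀·a^c·ρ / (c!·(1−ρ)²) = 0.059119·3.15674·0.8884/(2·0.01246)
= 6.65120

Final: 6.65120


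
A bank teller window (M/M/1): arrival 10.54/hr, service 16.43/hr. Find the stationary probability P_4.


ρ = 10.54/16.43 = 0.6415
P_n = (1−ρ)·ρ^n = (1 − 0.6415)·0.6415^4 = 0.3585·0.169361 = 0.060714

Final: 0.060714


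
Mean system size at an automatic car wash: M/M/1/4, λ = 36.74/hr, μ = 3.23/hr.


ρ = 36.74/3.23 = 11.3746
L = ρ[1 − (K+1)ρ^K + Kρ^(K+1)] / [(1−ρ)(1−ρ^(K+1))]
Numerator: 11.3746·(1 − 5·16739.655598 + 4·190407.104227) = 7711204.347984
Denominator: (-10.3746)·(-190406.104227) = 1975389.644787
L = 7711204.347984/1975389.644787 = 3.9036

Final: 3.9036


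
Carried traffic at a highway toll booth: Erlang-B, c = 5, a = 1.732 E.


B(5,1.732) = 0.023183 (Erlang-B)
Carried load = a(1 − B) = 1.732·(1 − 0.023183) = 1.732·0.976817 = 1.6918 E

Final: 1.6918 Erlangs


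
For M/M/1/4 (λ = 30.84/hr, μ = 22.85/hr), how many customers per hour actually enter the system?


ρ = 1.3497; P_K = (1−ρ)ρ^4/(1−ρ^5) = 0.333557
λ_eff = λ(1 − P_K) = 30.84·(1 − 0.333557) = 30.84·0.666443 = 20.5531 /hr

Final: 20.5531 /hr


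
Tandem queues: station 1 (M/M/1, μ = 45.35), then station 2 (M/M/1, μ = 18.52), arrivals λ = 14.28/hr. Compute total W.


Each node sees arrival rate λ = 14.28/hr (tandem ⇒ throughput preserved).
W₁ = 1/(μ₁−λ) = 1/(45.35−14.28) = 0.03219 hr
W₂ = 1/(μ₂−λ) = 1/(18.52−14.28) = 0.23585 hr
W_total = W₁ + W₂ = 0.03219 + 0.23585 = 0.26803 hr

Final: 0.26803 hr


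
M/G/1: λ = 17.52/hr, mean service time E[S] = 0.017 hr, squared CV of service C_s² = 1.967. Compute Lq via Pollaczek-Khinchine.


ρ = λ·E[S] = 17.52·0.017 = 0.2978
Lq = ρ²(1+C_s²)/(2(1−ρ)) = 0.08871·(1+1.967)/(2·0.7022)
= 0.08871·2.9670/1.4043 = 0.18742

Final: 0.18742


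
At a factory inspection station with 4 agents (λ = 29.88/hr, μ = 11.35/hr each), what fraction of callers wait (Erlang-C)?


a = λ/μ = 2.6326; ρ = a/4 = 0.6581
P₀ = 0.062526 (from M/M/c formula)
C(c,a) = [a^c/(c!(1−ρ))]·P₀ = [48.03291/(24·0.3419)]·0.062526
= 5.85453·0.062526 = 0.366061

Final: 0.366061


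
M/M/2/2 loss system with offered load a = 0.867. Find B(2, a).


B(c,a) = (a^c/c!) / Σ_{k=0}^{c} a^k/k!
a^2/2! = 0.375844
Σ terms (k=0..2): 1.00000 + 0.86700 + 0.37584 = 2.242844
B = 0.375844/2.242844 = 0.167575

Final: 0.167575


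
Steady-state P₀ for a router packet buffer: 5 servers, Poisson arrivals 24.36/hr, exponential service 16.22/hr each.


a = λ/μ = 24.36/16.22 = 1.5018; ρ = a/c = 0.3004
Σ_{k=0}^{4} a^k/k! (terms k=0..4) = 1.00000 + 1.50185 + 1.12778 + 0.56458 + 0.21198 = 4.40619
Tail: a^5/(5!(1−ρ)) = 7.64068/(120·0.6996) = 0.09101
P₀ = 1/(4.40619 + 0.09101) = 1/4.49720 = 0.222361

Final: 0.222361


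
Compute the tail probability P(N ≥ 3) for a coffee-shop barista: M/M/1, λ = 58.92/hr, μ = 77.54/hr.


ρ = 58.92/77.54 = 0.7599
P(N ≥ n) = ρ^n = 0.7599^3 = 0.438744

Final: 0.438744


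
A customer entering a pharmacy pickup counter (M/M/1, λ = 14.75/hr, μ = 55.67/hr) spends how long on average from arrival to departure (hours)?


W = 1/(μ−λ) = 1/(55.67 − 14.75) = 1/40.92 = 0.02444 hr

Final: 0.02444 hr


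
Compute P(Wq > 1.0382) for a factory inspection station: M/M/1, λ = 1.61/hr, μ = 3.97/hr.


ρ = 1.61/3.97 = 0.4055
P(Wq > t) = ρ·e^{−(μ−λ)t} = 0.4055·e^{−2.4502}
= 0.4055·0.086280 = 0.034990

Final: 0.034990


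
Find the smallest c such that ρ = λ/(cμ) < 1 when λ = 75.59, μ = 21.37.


Stability requires cμ > λ ⇔ c > λ/μ.
λ/μ = 75.59/21.37 = 3.5372
Minimum integer c = ⌊3.5372⌋ + 1 = 4
Check: 4·21.37 = 85.48 > 75.59, while 3·21.37 = 64.11 ≤ 75.59

Final: 4 servers


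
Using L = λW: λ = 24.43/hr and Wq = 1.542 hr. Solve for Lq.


Lq = λWq = 24.43·1.542 = 37.6711

Final: 37.6711


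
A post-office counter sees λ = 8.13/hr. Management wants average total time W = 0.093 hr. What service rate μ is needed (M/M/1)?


W = 1/(μ−λ) ⇒ μ − λ = 1/W = 1/0.093 = 10.7527
μ = λ + 1/W = 8.13 + 10.7527 = 18.8827 per hr

Final: 18.8827 /hr


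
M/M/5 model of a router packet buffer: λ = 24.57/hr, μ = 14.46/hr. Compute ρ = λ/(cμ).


ρ = λ/(cμ) = 24.57/(5·14.46) = 24.57/72.30 = 0.3398

Final: 0.3398


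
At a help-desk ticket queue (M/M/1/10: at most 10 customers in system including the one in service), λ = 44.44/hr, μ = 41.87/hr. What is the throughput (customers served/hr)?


ρ = 1.0614; P_K = (1−ρ)ρ^10/(1−ρ^11) = 0.120305
λ_eff = λ(1 − P_K) = 44.44·(1 − 0.120305) = 44.44·0.879695 = 39.0936 /hr

Final: 39.0936 /hr


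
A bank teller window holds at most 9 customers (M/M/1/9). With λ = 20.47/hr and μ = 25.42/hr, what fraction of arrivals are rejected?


ρ = λ/μ = 20.47/25.42 = 0.8053
P_K = (1−ρ)ρ^K/(1−ρ^(K+1)) = (0.1947·0.142390)/(1 − 0.114663)
= 0.027727/0.885337 = 0.031319

Final: 0.031319


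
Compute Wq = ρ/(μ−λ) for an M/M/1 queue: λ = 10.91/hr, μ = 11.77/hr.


ρ = 10.91/11.77 = 0.9269
Wq = ρ/(μ−λ) = 0.9269/(11.77 − 10.91) = 0.9269/0.8600 = 1.0778 hr

Final: 1.0778 hr


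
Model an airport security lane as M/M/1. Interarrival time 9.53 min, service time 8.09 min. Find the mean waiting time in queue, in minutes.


λ = 60/9.53 = 6.2959 /hr
μ = 60/8.09 = 7.4166 /hr
ρ = λ/μ = 6.2959/7.4166 = 0.8489
Wq = ρ/(μ−λ) = 0.8489/(7.4166−6.2959) = 0.75750 hr
In minutes: 0.75750·60 = 45.450 min

Final: 45.450 min


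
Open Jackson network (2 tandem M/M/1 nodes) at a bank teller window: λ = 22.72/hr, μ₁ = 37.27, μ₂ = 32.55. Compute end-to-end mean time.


Each node sees arrival rate λ = 22.72/hr (tandem ⇒ throughput preserved).
W₁ = 1/(μ₁−λ) = 1/(37.27−22.72) = 0.06873 hr
W₂ = 1/(μ₂−λ) = 1/(32.55−22.72) = 0.10173 hr
W_total = W₁ + W₂ = 0.06873 + 0.10173 = 0.17046 hr

Final: 0.17046 hr


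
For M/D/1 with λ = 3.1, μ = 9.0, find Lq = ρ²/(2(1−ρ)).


ρ = 3.1/9.0 = 0.3444
M/D/1: Lq = ρ²/(2(1−ρ)) = 0.1186/(2·0.6556) = 0.09049

Final: 0.09049


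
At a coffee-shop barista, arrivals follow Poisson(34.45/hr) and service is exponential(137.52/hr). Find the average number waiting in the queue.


ρ = 34.45/137.52 = 0.2505
Lq = ρ²/(1−ρ) = 0.06275/0.7495 = 0.08373

Final: 0.08373


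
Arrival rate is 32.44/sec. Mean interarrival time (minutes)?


Mean interarrival time = 1/λ = 1/32.44 second = 0.03083 second
In minutes: 0.03083 × 0.0166667 = 0.0005138 min

Final: 0.0005138 min


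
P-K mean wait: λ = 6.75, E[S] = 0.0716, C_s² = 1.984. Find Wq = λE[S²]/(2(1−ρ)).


ρ = λ·E[S] = 6.75·0.0716 = 0.4833
E[S²] = E[S]²(1+C_s²) = 0.0716²·(1+1.984) = 0.015298
Wq = λ·E[S²]/(2(1−ρ)) = 6.75·0.015298/(2·0.5167) = 0.09992 hr

Final: 0.09992 hr


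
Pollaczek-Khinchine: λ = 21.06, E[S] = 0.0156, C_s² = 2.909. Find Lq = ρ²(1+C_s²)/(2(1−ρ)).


ρ = λ·E[S] = 21.06·0.0156 = 0.3285
Lq = ρ²(1+C_s²)/(2(1−ρ)) = 0.1079·(1+2.909)/(2·0.6715)
= 0.1079·3.9090/1.3429 = 0.31418

Final: 0.31418


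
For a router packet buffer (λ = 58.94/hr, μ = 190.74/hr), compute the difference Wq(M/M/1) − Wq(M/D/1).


ρ = 58.94/190.74 = 0.3090
Wq(M/M/1) = ρ/(μ−λ) = 0.3090/131.80 = 0.002345 hr
Wq(M/D/1) = ρ/(2(μ−λ)) = 0.001172 hr
Savings = 0.002345 − 0.001172 = 0.001172 hr

Final: 0.001172 hr


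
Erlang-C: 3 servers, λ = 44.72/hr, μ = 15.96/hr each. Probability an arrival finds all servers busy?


a = λ/μ = 2.8020; ρ = a/3 = 0.9340
P₀ = 0.015802 (from M/M/c formula)
C(c,a) = [a^c/(c!(1−ρ))]·P₀ = [21.99919/(6·0.06600)]·0.015802
= 55.55492·0.015802 = 0.877887

Final: 0.877887


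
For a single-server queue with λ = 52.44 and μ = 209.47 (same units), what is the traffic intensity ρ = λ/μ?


ρ = λ/μ = 52.44/209.47 = 0.2503

Final: 0.2503


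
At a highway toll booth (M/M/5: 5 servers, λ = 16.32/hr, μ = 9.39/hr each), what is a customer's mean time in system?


a = 1.7380; ρ = 0.3476; P₀ = 0.175249
Lq = P₀·a^c·ρ/(c!(1−ρ)²) = 0.01892
Wq = Lq/λ = 0.01892/16.32 = 0.001159 hr
W = Wq + 1/μ = 0.001159 + 0.10650 = 0.10766 hr

Final: 0.10766 hr


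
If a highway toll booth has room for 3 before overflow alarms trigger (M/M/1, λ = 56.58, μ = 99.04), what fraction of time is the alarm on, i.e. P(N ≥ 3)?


ρ = 56.58/99.04 = 0.5713
P(N ≥ n) = ρ^n = 0.5713^3 = 0.186448

Final: 0.186448


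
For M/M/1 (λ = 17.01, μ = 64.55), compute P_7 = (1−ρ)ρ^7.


ρ = 17.01/64.55 = 0.2635
P_n = (1−ρ)·ρ^n = (1 − 0.2635)·0.2635^7 = 0.7365·0.00008824 = 0.00006499

Final: 0.00006499


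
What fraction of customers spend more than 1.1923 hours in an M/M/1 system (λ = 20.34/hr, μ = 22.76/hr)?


W ~ Exponential(μ−λ) for M/M/1.
μ − λ = 22.76 − 20.34 = 2.4200
P(W > t) = e^{−(μ−λ)t} = e^{−2.8854} = 0.055834

Final: 0.055834


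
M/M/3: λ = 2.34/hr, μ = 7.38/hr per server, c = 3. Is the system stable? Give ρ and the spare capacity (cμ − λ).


Total capacity cμ = 3·7.38 = 22.14/hr
ρ = λ/(cμ) = 2.34/22.14 = 0.1057
Stable ⇔ ρ < 1: YES
Spare capacity = cμ − λ = 22.14 − 2.34 = 19.80/hr

Final: ρ = 0.1057; stable; margin = 19.80/hr


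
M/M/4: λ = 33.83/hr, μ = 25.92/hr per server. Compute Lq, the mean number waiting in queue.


a = λ/μ = 1.3052; ρ = a/4 = 0.3263
P₀ = 0.269765
Lq = P₀·a^c·ρ / (c!·(1−ρ)²) = 0.269765·2.90180·0.3263/(24·0.45388)
= 0.02345

Final: 0.02345


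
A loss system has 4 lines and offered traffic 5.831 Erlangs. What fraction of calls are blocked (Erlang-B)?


B(c,a) = (a^c/c!) / Σ_{k=0}^{c} a^k/k!
a^4/4! = 48.168256
Σ terms (k=0..4): 1.00000 + 5.83100 + 17.00028 + 33.04288 + 48.16826 = 105.042415
B = 48.168256/105.042415 = 0.458560

Final: 0.458560


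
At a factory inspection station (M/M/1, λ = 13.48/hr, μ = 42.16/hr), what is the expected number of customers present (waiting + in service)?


ρ = λ/μ = 13.48/42.16 = 0.3197
L = ρ/(1−ρ) = 0.3197/(1 − 0.3197) = 0.3197/0.6803 = 0.4700

Final: 0.4700


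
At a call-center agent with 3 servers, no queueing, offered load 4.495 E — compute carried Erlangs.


B(3,4.495) = 0.492507 (Erlang-B)
Carried load = a(1 − B) = 4.495·(1 − 0.492507) = 4.495·0.507493 = 2.2812 E

Final: 2.2812 Erlangs


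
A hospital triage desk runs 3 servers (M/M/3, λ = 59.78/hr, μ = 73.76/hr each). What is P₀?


a = λ/μ = 59.78/73.76 = 0.8105; ρ = a/c = 0.2702
Σ_{k=0}^{2} a^k/k! (terms k=0..2) = 1.00000 + 0.81047 + 0.32843 = 2.13889
Tail: a^3/(3!(1−ρ)) = 0.53236/(6·0.7298) = 0.12157
P₀ = 1/(2.13889 + 0.12157) = 1/2.26046 = 0.442387

Final: 0.442387


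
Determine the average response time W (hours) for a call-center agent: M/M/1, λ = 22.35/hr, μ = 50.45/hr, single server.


W = 1/(μ−λ) = 1/(50.45 − 22.35) = 1/28.10 = 0.03559 hr

Final: 0.03559 hr


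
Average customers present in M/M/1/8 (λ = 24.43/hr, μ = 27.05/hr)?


ρ = 24.43/27.05 = 0.9031
L = ρ[1 − (K+1)ρ^K + Kρ^(K+1)] / [(1−ρ)(1−ρ^(K+1))]
Numerator: 0.9031·(1 − 9·0.442639 + 8·0.399766) = 0.193613
Denominator: (0.09686)·(0.600234) = 0.058137
L = 0.193613/0.058137 = 3.3303

Final: 3.3303


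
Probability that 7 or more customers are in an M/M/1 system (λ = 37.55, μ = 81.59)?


ρ = 37.55/81.59 = 0.4602
P(N ≥ n) = ρ^n = 0.4602^7 = 0.004373

Final: 0.004373


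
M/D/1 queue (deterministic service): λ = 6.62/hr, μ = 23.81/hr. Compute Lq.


ρ = 6.62/23.81 = 0.2780
M/D/1: Lq = ρ²/(2(1−ρ)) = 0.07730/(2·0.7220) = 0.05354

Final: 0.05354


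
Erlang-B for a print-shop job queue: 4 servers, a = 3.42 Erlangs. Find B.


B(c,a) = (a^c/c!) / Σ_{k=0}^{c} a^k/k!
a^4/4! = 5.700241
Σ terms (k=0..4): 1.00000 + 3.42000 + 5.84820 + 6.66695 + 5.70024 = 22.635389
B = 5.700241/22.635389 = 0.251829

Final: 0.251829


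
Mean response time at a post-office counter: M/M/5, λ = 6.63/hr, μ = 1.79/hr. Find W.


a = 3.7039; ρ = 0.7408; P₀ = 0.019887
Lq = P₀·a^c·ρ/(c!(1−ρ)²) = 1.27363
Wq = Lq/λ = 1.27363/6.63 = 0.19210 hr
W = Wq + 1/μ = 0.19210 + 0.55866 = 0.75076 hr

Final: 0.75076 hr


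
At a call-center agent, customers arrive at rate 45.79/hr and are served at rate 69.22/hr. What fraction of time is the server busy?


ρ = λ/μ = 45.79/69.22 = 0.6615

Final: 0.6615


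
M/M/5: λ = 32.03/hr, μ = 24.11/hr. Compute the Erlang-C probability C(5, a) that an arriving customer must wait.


a = λ/μ = 1.3285; ρ = a/5 = 0.2657
P₀ = 0.264658 (from M/M/c formula)
C(c,a) = [a^c/(c!(1−ρ))]·P₀ = [4.13808/(120·0.7343)]·0.264658
= 0.04696·0.264658 = 0.012429

Final: 0.012429


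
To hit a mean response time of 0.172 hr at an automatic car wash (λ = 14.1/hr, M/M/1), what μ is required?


W = 1/(μ−λ) ⇒ μ − λ = 1/W = 1/0.172 = 5.8140
μ = λ + 1/W = 14.1 + 5.8140 = 19.9140 per hr

Final: 19.9140 /hr


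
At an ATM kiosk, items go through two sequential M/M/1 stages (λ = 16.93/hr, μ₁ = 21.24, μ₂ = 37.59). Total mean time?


Each node sees arrival rate λ = 16.93/hr (tandem ⇒ throughput preserved).
W₁ = 1/(μ₁−λ) = 1/(21.24−16.93) = 0.23202 hr
W₂ = 1/(μ₂−λ) = 1/(37.59−16.93) = 0.04840 hr
W_total = W₁ + W₂ = 0.23202 + 0.04840 = 0.28042 hr

Final: 0.28042 hr


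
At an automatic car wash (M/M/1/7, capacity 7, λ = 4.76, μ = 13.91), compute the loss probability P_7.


ρ = λ/μ = 4.76/13.91 = 0.3422
P_K = (1−ρ)ρ^K/(1−ρ^(K+1)) = (0.6578·0.0005495)/(1 − 0.0001880)
= 0.0003615/0.999812 = 0.0003615

Final: 0.0003615


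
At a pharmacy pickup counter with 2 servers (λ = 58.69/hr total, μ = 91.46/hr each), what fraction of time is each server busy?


ρ = λ/(cμ) = 58.69/(2·91.46) = 58.69/182.92 = 0.3209

Final: 0.3209


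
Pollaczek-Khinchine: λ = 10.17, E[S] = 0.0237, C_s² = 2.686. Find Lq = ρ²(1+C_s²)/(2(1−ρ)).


ρ = λ·E[S] = 10.17·0.0237 = 0.2410
Lq = ρ²(1+C_s²)/(2(1−ρ)) = 0.05809·(1+2.686)/(2·0.7590)
= 0.05809·3.6860/1.5179 = 0.14107

Final: 0.14107


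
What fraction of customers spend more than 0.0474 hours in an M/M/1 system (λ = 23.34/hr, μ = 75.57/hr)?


W ~ Exponential(μ−λ) for M/M/1.
μ − λ = 75.57 − 23.34 = 52.2300
P(W > t) = e^{−(μ−λ)t} = e^{−2.4757} = 0.084104

Final: 0.084104


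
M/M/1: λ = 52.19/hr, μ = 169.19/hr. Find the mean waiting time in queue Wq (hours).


ρ = 52.19/169.19 = 0.3085
Wq = ρ/(μ−λ) = 0.3085/(169.19 − 52.19) = 0.3085/117.00 = 0.002636 hr

Final: 0.002636 hr


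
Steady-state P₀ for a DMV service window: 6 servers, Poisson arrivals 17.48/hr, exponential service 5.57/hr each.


a = λ/μ = 17.48/5.57 = 3.1382; ρ = a/c = 0.5230
Σ_{k=0}^{5} a^k/k! (terms k=0..5) = 1.00000 + 3.13824 + 4.92428 + 5.15119 + 4.04142 + 2.53659 = 20.79171
Tail: a^6/(6!(1−ρ)) = 955.25078/(720·0.4770) = 2.78165
P₀ = 1/(20.79171 + 2.78165) = 1/23.57336 = 0.042421

Final: 0.042421


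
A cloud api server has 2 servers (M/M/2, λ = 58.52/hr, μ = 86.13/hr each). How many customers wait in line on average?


a = λ/μ = 0.6794; ρ = a/2 = 0.3397
P₀ = 0.492850
Lq = P₀·a^c·ρ / (c!·(1−ρ)²) = 0.492850·0.46164·0.3397/(2·0.43597)
= 0.08864

Final: 0.08864


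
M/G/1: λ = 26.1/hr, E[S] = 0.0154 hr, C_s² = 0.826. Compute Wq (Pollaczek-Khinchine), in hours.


ρ = λ·E[S] = 26.1·0.0154 = 0.4019
E[S²] = E[S]²(1+C_s²) = 0.0154²·(1+0.826) = 0.0004331
Wq = λ·E[S²]/(2(1−ρ)) = 26.1·0.0004331/(2·0.5981) = 0.009449 hr

Final: 0.009449 hr


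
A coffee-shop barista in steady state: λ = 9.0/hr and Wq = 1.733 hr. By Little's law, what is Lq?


Lq = λWq = 9.0·1.733 = 15.5970

Final: 15.5970


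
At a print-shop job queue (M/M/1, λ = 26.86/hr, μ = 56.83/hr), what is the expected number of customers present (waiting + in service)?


ρ = λ/μ = 26.86/56.83 = 0.4726
L = ρ/(1−ρ) = 0.4726/(1 − 0.4726) = 0.4726/0.5274 = 0.8962

Final: 0.8962


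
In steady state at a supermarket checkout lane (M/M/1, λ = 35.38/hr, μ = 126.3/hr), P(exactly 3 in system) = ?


ρ = 35.38/126.3 = 0.2801
P_n = (1−ρ)·ρ^n = (1 − 0.2801)·0.2801^3 = 0.7199·0.021982 = 0.015824

Final: 0.015824


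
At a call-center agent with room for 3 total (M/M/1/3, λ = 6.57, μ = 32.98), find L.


ρ = 6.57/32.98 = 0.1992
L = ρ[1 − (K+1)ρ^K + Kρ^(K+1)] / [(1−ρ)(1−ρ^(K+1))]
Numerator: 0.1992·(1 − 4·0.007906 + 3·0.001575) = 0.193853
Denominator: (0.8008)·(0.998425) = 0.799527
L = 0.193853/0.799527 = 0.2425

Final: 0.2425


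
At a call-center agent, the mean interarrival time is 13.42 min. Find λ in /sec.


λ = 1/(interarrival time) in consistent units.
1 second = 0.0166667 min, so λ = 0.0166667/13.42 = 0.001242 per second

Final: 0.001242 /sec


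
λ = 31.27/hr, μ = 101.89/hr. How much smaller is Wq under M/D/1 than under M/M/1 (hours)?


ρ = 31.27/101.89 = 0.3069
Wq(M/M/1) = ρ/(μ−λ) = 0.3069/70.62 = 0.004346 hr
Wq(M/D/1) = ρ/(2(μ−λ)) = 0.002173 hr
Savings = 0.004346 − 0.002173 = 0.002173 hr

Final: 0.002173 hr


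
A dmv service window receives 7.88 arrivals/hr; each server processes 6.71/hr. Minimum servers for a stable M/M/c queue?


Stability requires cμ > λ ⇔ c > λ/μ.
λ/μ = 7.88/6.71 = 1.1744
Minimum integer c = ⌊1.1744⌋ + 1 = 2
Check: 2·6.71 = 13.42 > 7.88, while 1·6.71 = 6.71 ≤ 7.88

Final: 2 servers


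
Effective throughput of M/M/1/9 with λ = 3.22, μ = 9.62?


ρ = 0.3347; P_K = (1−ρ)ρ^9/(1−ρ^10) = 0.00003509
λ_eff = λ(1 − P_K) = 3.22·(1 − 0.00003509) = 3.22·0.999965 = 3.2199 /hr

Final: 3.2199 /hr


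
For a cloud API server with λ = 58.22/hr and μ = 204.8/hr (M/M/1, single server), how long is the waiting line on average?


ρ = 58.22/204.8 = 0.2843
Lq = ρ²/(1−ρ) = 0.08081/0.7157 = 0.1129

Final: 0.1129


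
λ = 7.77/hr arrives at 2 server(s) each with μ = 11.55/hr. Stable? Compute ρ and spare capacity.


Total capacity cμ = 2·11.55 = 23.10/hr
ρ = λ/(cμ) = 7.77/23.10 = 0.3364
Stable ⇔ ρ < 1: YES
Spare capacity = cμ − λ = 23.10 − 7.77 = 15.33/hr

Final: ρ = 0.3364; stable; margin = 15.33/hr


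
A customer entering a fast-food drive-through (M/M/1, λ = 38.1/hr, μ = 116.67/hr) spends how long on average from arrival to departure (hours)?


W = 1/(μ−λ) = 1/(116.67 − 38.1) = 1/78.57 = 0.01273 hr

Final: 0.01273 hr


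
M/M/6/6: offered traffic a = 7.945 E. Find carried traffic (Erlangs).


B(6,7.945) = 0.386744 (Erlang-B)
Carried load = a(1 − B) = 7.945·(1 − 0.386744) = 7.945·0.613256 = 4.8723 E

Final: 4.8723 Erlangs


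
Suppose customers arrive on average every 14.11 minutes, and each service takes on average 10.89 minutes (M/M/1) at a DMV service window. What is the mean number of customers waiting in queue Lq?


λ = 60/14.11 = 4.2523 /hr
μ = 60/10.89 = 5.5096 /hr
ρ = λ/μ = 4.2523/5.5096 = 0.7718
Lq = ρ²/(1−ρ) = 0.5957/0.2282 = 2.6102

Final: 2.6102


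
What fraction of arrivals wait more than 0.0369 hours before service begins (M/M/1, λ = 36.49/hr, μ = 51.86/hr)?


ρ = 36.49/51.86 = 0.7036
P(Wq > t) = ρ·e^{−(μ−λ)t} = 0.7036·e^{−0.5672}
= 0.7036·0.567138 = 0.399052

Final: 0.399052


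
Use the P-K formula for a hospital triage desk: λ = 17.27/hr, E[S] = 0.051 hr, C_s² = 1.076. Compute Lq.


ρ = λ·E[S] = 17.27·0.051 = 0.8808
Lq = ρ²(1+C_s²)/(2(1−ρ)) = 0.7758·(1+1.076)/(2·0.1192)
= 0.7758·2.0760/0.2385 = 6.75362

Final: 6.75362


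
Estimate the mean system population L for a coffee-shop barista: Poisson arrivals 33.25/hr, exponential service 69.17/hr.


ρ = λ/μ = 33.25/69.17 = 0.4807
L = ρ/(1−ρ) = 0.4807/(1 − 0.4807) = 0.4807/0.5193 = 0.9257

Final: 0.9257


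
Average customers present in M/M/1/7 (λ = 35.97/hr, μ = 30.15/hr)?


ρ = 35.97/30.15 = 1.1930
L = ρ[1 − (K+1)ρ^K + Kρ^(K+1)] / [(1−ρ)(1−ρ^(K+1))]
Numerator: 1.1930·(1 − 8·3.440106 + 7·4.104166) = 2.634598
Denominator: (-0.1930)·(-3.104166) = 0.599212
L = 2.634598/0.599212 = 4.3968

Final: 4.3968


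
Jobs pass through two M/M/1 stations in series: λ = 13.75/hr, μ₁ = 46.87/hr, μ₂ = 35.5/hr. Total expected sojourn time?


Each node sees arrival rate λ = 13.75/hr (tandem ⇒ throughput preserved).
W₁ = 1/(μ₁−λ) = 1/(46.87−13.75) = 0.03019 hr
W₂ = 1/(μ₂−λ) = 1/(35.5−13.75) = 0.04598 hr
W_total = W₁ + W₂ = 0.03019 + 0.04598 = 0.07617 hr

Final: 0.07617 hr


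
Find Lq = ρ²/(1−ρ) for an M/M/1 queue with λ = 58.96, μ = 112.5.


ρ = 58.96/112.5 = 0.5241
Lq = ρ²/(1−ρ) = 0.2747/0.4759 = 0.5771

Final: 0.5771


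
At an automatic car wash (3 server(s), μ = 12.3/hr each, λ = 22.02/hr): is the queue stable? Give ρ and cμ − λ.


Total capacity cμ = 3·12.3 = 36.90/hr
ρ = λ/(cμ) = 22.02/36.90 = 0.5967
Stable ⇔ ρ < 1: YES
Spare capacity = cμ − λ = 36.90 − 22.02 = 14.88/hr

Final: ρ = 0.5967; stable; margin = 14.88/hr


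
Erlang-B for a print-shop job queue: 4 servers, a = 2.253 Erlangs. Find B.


B(c,a) = (a^c/c!) / Σ_{k=0}^{c} a^k/k!
a^4/4! = 1.073578
Σ terms (k=0..4): 1.00000 + 2.25300 + 2.53800 + 1.90604 + 1.07358 = 8.770624
B = 1.073578/8.770624 = 0.122406

Final: 0.122406


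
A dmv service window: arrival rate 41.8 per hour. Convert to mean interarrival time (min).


Mean interarrival time = 1/λ = 1/41.8 hour = 0.02392 hour
In minutes: 0.02392 × 60 = 1.4354 min

Final: 1.4354 min


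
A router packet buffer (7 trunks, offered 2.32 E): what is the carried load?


B(7,2.32) = 0.007073 (Erlang-B)
Carried load = a(1 − B) = 2.32·(1 − 0.007073) = 2.32·0.992927 = 2.3036 E

Final: 2.3036 Erlangs


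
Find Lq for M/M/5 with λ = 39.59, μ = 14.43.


a = λ/μ = 2.7436; ρ = a/5 = 0.5487
P₀ = 0.061802
Lq = P₀·a^c·ρ / (c!·(1−ρ)²) = 0.061802·155.45184·0.5487/(120·0.20366)
= 0.21571

Final: 0.21571


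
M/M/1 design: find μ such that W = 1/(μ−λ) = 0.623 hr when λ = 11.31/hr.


W = 1/(μ−λ) ⇒ μ − λ = 1/W = 1/0.623 = 1.6051
μ = λ + 1/W = 11.31 + 1.6051 = 12.9151 per hr

Final: 12.9151 /hr


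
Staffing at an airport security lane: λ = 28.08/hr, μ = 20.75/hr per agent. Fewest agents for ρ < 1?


Stability requires cμ > λ ⇔ c > λ/μ.
λ/μ = 28.08/20.75 = 1.3533
Minimum integer c = ⌊1.3533⌋ + 1 = 2
Check: 2·20.75 = 41.50 > 28.08, while 1·20.75 = 20.75 ≤ 28.08

Final: 2 servers


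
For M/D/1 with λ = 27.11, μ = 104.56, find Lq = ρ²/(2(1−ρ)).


ρ = 27.11/104.56 = 0.2593
M/D/1: Lq = ρ²/(2(1−ρ)) = 0.06722/(2·0.7407) = 0.04538

Final: 0.04538


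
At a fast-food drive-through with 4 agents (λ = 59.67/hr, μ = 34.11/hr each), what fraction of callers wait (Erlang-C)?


a = λ/μ = 1.7493; ρ = a/4 = 0.4373
P₀ = 0.170499 (from M/M/c formula)
C(c,a) = [a^c/(c!(1−ρ))]·P₀ = [9.36477/(24·0.5627)]·0.170499
= 0.69348·0.170499 = 0.118238

Final: 0.118238


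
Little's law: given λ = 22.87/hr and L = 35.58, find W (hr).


W = L/λ = 35.58/22.87 = 1.5557 hr

Final: 1.5557 hr


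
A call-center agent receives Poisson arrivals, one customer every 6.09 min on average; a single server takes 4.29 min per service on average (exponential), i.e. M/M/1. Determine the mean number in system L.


λ = 60/6.09 = 9.8522 /hr
μ = 60/4.29 = 13.9860 /hr
ρ = λ/μ = 9.8522/13.9860 = 0.7044
L = ρ/(1−ρ) = 0.7044/0.2956 = 2.3833

Final: 2.3833


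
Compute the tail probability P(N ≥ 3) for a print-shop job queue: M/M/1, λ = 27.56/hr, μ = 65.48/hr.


ρ = 27.56/65.48 = 0.4209
P(N ≥ n) = ρ^n = 0.4209^3 = 0.074561

Final: 0.074561


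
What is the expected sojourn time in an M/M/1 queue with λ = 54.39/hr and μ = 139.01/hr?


W = 1/(μ−λ) = 1/(139.01 − 54.39) = 1/84.62 = 0.01182 hr

Final: 0.01182 hr


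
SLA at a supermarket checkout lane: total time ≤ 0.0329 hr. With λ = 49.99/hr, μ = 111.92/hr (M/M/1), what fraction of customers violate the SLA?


W ~ Exponential(μ−λ) for M/M/1.
μ − λ = 111.92 − 49.99 = 61.9300
P(W > t) = e^{−(μ−λ)t} = e^{−2.0375} = 0.130355

Final: 0.130355


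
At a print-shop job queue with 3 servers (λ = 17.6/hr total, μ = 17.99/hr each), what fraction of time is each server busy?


ρ = λ/(cμ) = 17.6/(3·17.99) = 17.6/53.97 = 0.3261

Final: 0.3261


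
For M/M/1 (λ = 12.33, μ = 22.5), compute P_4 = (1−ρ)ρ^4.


ρ = 12.33/22.5 = 0.5480
P_n = (1−ρ)·ρ^n = (1 − 0.5480)·0.5480^4 = 0.4520·0.090182 = 0.040762

Final: 0.040762


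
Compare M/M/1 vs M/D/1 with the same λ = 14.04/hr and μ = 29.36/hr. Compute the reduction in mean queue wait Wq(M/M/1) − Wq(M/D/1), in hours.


ρ = 14.04/29.36 = 0.4782
Wq(M/M/1) = ρ/(μ−λ) = 0.4782/15.32 = 0.03121 hr
Wq(M/D/1) = ρ/(2(μ−λ)) = 0.01561 hr
Savings = 0.03121 − 0.01561 = 0.01561 hr

Final: 0.01561 hr


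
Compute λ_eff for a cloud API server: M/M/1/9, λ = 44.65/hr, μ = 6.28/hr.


ρ = 7.1099; P_K = (1−ρ)ρ^9/(1−ρ^10) = 0.859351
λ_eff = λ(1 − P_K) = 44.65·(1 − 0.859351) = 44.65·0.140649 = 6.2800 /hr

Final: 6.2800 /hr


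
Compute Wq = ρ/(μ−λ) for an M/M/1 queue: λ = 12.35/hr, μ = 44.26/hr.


ρ = 12.35/44.26 = 0.2790
Wq = ρ/(μ−λ) = 0.2790/(44.26 − 12.35) = 0.2790/31.91 = 0.008744 hr

Final: 0.008744 hr


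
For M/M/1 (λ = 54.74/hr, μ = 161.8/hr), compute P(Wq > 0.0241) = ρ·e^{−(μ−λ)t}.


ρ = 54.74/161.8 = 0.3383
P(Wq > t) = ρ·e^{−(μ−λ)t} = 0.3383·e^{−2.5801}
= 0.3383·0.075763 = 0.025632

Final: 0.025632


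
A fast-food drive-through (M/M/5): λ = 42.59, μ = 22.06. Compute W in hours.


a = 1.9306; ρ = 0.3861; P₀ = 0.144160
Lq = P₀·a^c·ρ/(c!(1−ρ)²) = 0.03302
Wq = Lq/λ = 0.03302/42.59 = 0.0007753 hr
W = Wq + 1/μ = 0.0007753 + 0.04533 = 0.04611 hr

Final: 0.04611 hr


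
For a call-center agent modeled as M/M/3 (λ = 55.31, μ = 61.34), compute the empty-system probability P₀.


a = λ/μ = 55.31/61.34 = 0.9017; ρ = a/c = 0.3006
Σ_{k=0}^{2} a^k/k! (terms k=0..2) = 1.00000 + 0.90170 + 0.40653 = 2.30822
Tail: a^3/(3!(1−ρ)) = 0.73313/(6·0.6994) = 0.17470
P₀ = 1/(2.30822 + 0.17470) = 1/2.48292 = 0.402752

Final: 0.402752


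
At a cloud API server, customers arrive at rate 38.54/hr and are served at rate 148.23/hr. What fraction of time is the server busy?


ρ = λ/μ = 38.54/148.23 = 0.2600

Final: 0.2600


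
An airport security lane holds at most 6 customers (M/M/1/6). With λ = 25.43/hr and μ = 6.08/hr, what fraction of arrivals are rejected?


ρ = λ/μ = 25.43/6.08 = 4.1826
P_K = (1−ρ)ρ^K/(1−ρ^(K+1)) = (-3.1826·5353.732717)/(1 − 22392.339308)
= -17038.606591/-22391.339308 = 0.760946

Final: 0.760946


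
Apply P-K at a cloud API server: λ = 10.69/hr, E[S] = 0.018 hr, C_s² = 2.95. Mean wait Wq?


ρ = λ·E[S] = 10.69·0.018 = 0.1924
E[S²] = E[S]²(1+C_s²) = 0.018²·(1+2.95) = 0.001280
Wq = λ·E[S²]/(2(1−ρ)) = 10.69·0.001280/(2·0.8076) = 0.008470 hr

Final: 0.008470 hr


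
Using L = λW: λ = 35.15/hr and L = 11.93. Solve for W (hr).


W = L/λ = 11.93/35.15 = 0.3394 hr

Final: 0.3394 hr


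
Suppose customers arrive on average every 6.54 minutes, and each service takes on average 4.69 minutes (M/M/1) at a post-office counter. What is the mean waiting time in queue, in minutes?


λ = 60/6.54 = 9.1743 /hr
μ = 60/4.69 = 12.7932 /hr
ρ = λ/μ = 9.1743/12.7932 = 0.7171
Wq = ρ/(μ−λ) = 0.7171/(12.7932−9.1743) = 0.19816 hr
In minutes: 0.19816·60 = 11.890 min

Final: 11.890 min


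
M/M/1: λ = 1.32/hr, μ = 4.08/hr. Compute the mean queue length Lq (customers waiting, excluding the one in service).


ρ = 1.32/4.08 = 0.3235
Lq = ρ²/(1−ρ) = 0.1047/0.6765 = 0.1547

Final: 0.1547


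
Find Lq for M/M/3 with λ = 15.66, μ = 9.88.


a = λ/μ = 1.5850; ρ = a/3 = 0.5283
P₀ = 0.190539
Lq = P₀·a^c·ρ / (c!·(1−ρ)²) = 0.190539·3.98203·0.5283/(6·0.22246)
= 0.30033

Final: 0.30033


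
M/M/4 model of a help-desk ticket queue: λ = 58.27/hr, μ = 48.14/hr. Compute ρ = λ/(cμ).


ρ = λ/(cμ) = 58.27/(4·48.14) = 58.27/192.56 = 0.3026

Final: 0.3026


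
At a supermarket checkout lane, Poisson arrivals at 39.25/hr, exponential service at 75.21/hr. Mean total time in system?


W = 1/(μ−λ) = 1/(75.21 − 39.25) = 1/35.96 = 0.02781 hr

Final: 0.02781 hr


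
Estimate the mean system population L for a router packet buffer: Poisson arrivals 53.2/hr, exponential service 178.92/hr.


ρ = λ/μ = 53.2/178.92 = 0.2973
L = ρ/(1−ρ) = 0.2973/(1 − 0.2973) = 0.2973/0.7027 = 0.4232

Final: 0.4232


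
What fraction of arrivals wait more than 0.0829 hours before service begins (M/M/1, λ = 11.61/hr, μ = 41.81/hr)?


ρ = 11.61/41.81 = 0.2777
P(Wq > t) = ρ·e^{−(μ−λ)t} = 0.2777·e^{−2.5036}
= 0.2777·0.081792 = 0.022712

Final: 0.022712


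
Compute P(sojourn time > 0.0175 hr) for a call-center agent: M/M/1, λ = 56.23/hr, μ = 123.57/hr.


W ~ Exponential(μ−λ) for M/M/1.
μ − λ = 123.57 − 56.23 = 67.3400
P(W > t) = e^{−(μ−λ)t} = e^{−1.1785} = 0.307755

Final: 0.307755


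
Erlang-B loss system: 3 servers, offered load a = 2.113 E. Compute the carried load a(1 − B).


B(3,2.113) = 0.227292 (Erlang-B)
Carried load = a(1 − B) = 2.113·(1 − 0.227292) = 2.113·0.772708 = 1.6327 E

Final: 1.6327 Erlangs


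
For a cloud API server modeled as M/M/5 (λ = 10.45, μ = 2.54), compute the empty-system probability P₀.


a = λ/μ = 10.45/2.54 = 4.1142; ρ = a/c = 0.8228
Σ_{k=0}^{4} a^k/k! (terms k=0..4) = 1.00000 + 4.11417 + 8.46321 + 11.60637 + 11.93766 = 37.12141
Tail: a^5/(5!(1−ρ)) = 1178.72602/(120·0.1772) = 55.44378
P₀ = 1/(37.12141 + 55.44378) = 1/92.56519 = 0.010803

Final: 0.010803


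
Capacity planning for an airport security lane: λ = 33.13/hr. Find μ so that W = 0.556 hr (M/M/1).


W = 1/(μ−λ) ⇒ μ − λ = 1/W = 1/0.556 = 1.7986
μ = λ + 1/W = 33.13 + 1.7986 = 34.9286 per hr

Final: 34.9286 /hr


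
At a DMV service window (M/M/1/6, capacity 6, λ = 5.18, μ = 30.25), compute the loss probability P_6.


ρ = λ/μ = 5.18/30.25 = 0.1712
P_K = (1−ρ)ρ^K/(1−ρ^(K+1)) = (0.8288·0.00002521)/(1 − 0.000004317)
= 0.00002090/0.999996 = 0.00002090

Final: 0.00002090


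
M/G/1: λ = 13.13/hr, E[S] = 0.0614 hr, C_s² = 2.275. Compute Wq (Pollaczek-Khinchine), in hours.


ρ = λ·E[S] = 13.13·0.0614 = 0.8062
E[S²] = E[S]²(1+C_s²) = 0.0614²·(1+2.275) = 0.012347
Wq = λ·E[S²]/(2(1−ρ)) = 13.13·0.012347/(2·0.1938) = 0.41820 hr

Final: 0.41820 hr


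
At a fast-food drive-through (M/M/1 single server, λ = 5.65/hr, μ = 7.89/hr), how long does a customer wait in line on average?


ρ = 5.65/7.89 = 0.7161
Wq = ρ/(μ−λ) = 0.7161/(7.89 − 5.65) = 0.7161/2.24 = 0.3197 hr

Final: 0.3197 hr


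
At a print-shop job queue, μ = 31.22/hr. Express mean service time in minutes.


Mean service time = 1/μ = 1/31.22 hour = 0.03203 hour
In minutes: 0.03203 × 60 = 1.9218 min

Final: 1.9218 min


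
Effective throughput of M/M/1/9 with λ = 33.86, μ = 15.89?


ρ = 2.1309; P_K = (1−ρ)ρ^9/(1−ρ^10) = 0.530990
λ_eff = λ(1 − P_K) = 33.86·(1 − 0.530990) = 33.86·0.469010 = 15.8807 /hr

Final: 15.8807 /hr


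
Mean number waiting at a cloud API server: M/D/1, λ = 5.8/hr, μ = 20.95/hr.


ρ = 5.8/20.95 = 0.2768
M/D/1: Lq = ρ²/(2(1−ρ)) = 0.07665/(2·0.7232) = 0.05299

Final: 0.05299


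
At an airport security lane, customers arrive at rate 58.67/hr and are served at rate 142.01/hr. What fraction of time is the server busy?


ρ = λ/μ = 58.67/142.01 = 0.4131

Final: 0.4131


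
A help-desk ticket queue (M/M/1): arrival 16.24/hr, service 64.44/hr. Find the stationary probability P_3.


ρ = 16.24/64.44 = 0.2520
P_n = (1−ρ)·ρ^n = (1 − 0.2520)·0.2520^3 = 0.7480·0.016006 = 0.011972

Final: 0.011972


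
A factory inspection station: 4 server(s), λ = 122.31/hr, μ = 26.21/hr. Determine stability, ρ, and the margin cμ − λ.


Total capacity cμ = 4·26.21 = 104.84/hr
ρ = λ/(cμ) = 122.31/104.84 = 1.1666
Stable ⇔ ρ < 1: NO
Spare capacity = cμ − λ = 104.84 − 122.31 = -17.47/hr

Final: ρ = 1.1666; unstable; margin = -17.47/hr


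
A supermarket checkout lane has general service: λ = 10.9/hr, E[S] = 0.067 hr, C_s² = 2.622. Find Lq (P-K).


ρ = λ·E[S] = 10.9·0.067 = 0.7303
Lq = ρ²(1+C_s²)/(2(1−ρ)) = 0.5333·(1+2.622)/(2·0.2697)
= 0.5333·3.6220/0.5394 = 3.58130

Final: 3.58130


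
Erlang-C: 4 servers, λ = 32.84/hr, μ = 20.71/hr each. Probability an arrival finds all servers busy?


a = λ/μ = 1.5857; ρ = a/4 = 0.3964
P₀ = 0.202268 (from M/M/c formula)
C(c,a) = [a^c/(c!(1−ρ))]·P₀ = [6.32255/(24·0.6036)]·0.202268
= 0.43647·0.202268 = 0.088283

Final: 0.088283


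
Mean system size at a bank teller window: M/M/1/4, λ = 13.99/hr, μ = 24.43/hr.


ρ = 13.99/24.43 = 0.5727
L = ρ[1 − (K+1)ρ^K + Kρ^(K+1)] / [(1−ρ)(1−ρ^(K+1))]
Numerator: 0.5727·(1 − 5·0.107542 + 4·0.061584) = 0.405801
Denominator: (0.4273)·(0.938416) = 0.401026
L = 0.405801/0.401026 = 1.0119

Final: 1.0119


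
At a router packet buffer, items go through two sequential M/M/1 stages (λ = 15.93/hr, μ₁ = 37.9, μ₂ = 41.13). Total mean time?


Each node sees arrival rate λ = 15.93/hr (tandem ⇒ throughput preserved).
W₁ = 1/(μ₁−λ) = 1/(37.9−15.93) = 0.04552 hr
W₂ = 1/(μ₂−λ) = 1/(41.13−15.93) = 0.03968 hr
W_total = W₁ + W₂ = 0.04552 + 0.03968 = 0.08520 hr

Final: 0.08520 hr


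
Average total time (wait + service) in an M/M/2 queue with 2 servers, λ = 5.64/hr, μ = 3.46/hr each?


a = 1.6301; ρ = 0.8150; P₀ = 0.101911
Lq = P₀·a^c·ρ/(c!(1−ρ)²) = 3.22524
Wq = Lq/λ = 3.22524/5.64 = 0.57185 hr
W = Wq + 1/μ = 0.57185 + 0.28902 = 0.86087 hr

Final: 0.86087 hr


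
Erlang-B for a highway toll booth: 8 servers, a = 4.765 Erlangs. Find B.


B(c,a) = (a^c/c!) / Σ_{k=0}^{c} a^k/k!
a^8/8! = 6.591477
Σ terms (k=0..8): 1.00000 + 4.76500 + 11.35261 + 18.03173 + 21.48030 + 20.47073 + 16.25717 + 11.06649 + 6.59148 = 111.015508
B = 6.591477/111.015508 = 0.059374

Final: 0.059374


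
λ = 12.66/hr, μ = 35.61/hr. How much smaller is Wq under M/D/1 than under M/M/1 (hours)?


ρ = 12.66/35.61 = 0.3555
Wq(M/M/1) = ρ/(μ−λ) = 0.3555/22.95 = 0.01549 hr
Wq(M/D/1) = ρ/(2(μ−λ)) = 0.007745 hr
Savings = 0.01549 − 0.007745 = 0.007745 hr

Final: 0.007745 hr


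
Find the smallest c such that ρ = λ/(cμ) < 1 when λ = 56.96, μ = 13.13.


Stability requires cμ > λ ⇔ c > λ/μ.
λ/μ = 56.96/13.13 = 4.3382
Minimum integer c = ⌊4.3382⌋ + 1 = 5
Check: 5·13.13 = 65.65 > 56.96, while 4·13.13 = 52.52 ≤ 56.96

Final: 5 servers


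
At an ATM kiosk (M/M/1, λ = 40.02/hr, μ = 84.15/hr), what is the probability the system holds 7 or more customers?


ρ = 40.02/84.15 = 0.4756
P(N ≥ n) = ρ^n = 0.4756^7 = 0.005503

Final: 0.005503


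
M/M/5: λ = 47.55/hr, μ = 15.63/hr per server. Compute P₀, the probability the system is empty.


a = λ/μ = 47.55/15.63 = 3.0422; ρ = a/c = 0.6084
Σ_{k=0}^{4} a^k/k! (terms k=0..4) = 1.00000 + 3.04223 + 4.62757 + 4.69271 + 3.56907 = 16.93157
Tail: a^5/(5!(1−ρ)) = 260.58998/(120·0.3916) = 5.54605
P₀ = 1/(16.93157 + 5.54605) = 1/22.47763 = 0.044489

Final: 0.044489


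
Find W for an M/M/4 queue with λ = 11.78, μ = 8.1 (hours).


a = 1.4543; ρ = 0.3636; P₀ = 0.231622
Lq = P₀·a^c·ρ/(c!(1−ρ)²) = 0.03875
Wq = Lq/λ = 0.03875/11.78 = 0.003290 hr
W = Wq + 1/μ = 0.003290 + 0.12346 = 0.12675 hr

Final: 0.12675 hr


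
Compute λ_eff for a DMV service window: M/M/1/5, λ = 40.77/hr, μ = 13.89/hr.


ρ = 2.9352; P_K = (1−ρ)ρ^5/(1−ρ^6) = 0.660341
λ_eff = λ(1 − P_K) = 40.77·(1 − 0.660341) = 40.77·0.339659 = 13.8479 /hr

Final: 13.8479 /hr


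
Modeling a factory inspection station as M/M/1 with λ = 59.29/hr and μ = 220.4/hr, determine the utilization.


ρ = λ/μ = 59.29/220.4 = 0.2690

Final: 0.2690
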